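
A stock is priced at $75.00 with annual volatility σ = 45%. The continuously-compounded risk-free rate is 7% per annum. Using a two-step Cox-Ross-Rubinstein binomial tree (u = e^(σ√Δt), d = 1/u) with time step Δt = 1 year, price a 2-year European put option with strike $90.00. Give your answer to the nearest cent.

$21.17

CRR parameters: u = e^(σ√Δt) = e^(0.45·√1) = 1.5683, d = 1/u = 0.6376
Per-period rate: rΔt = 0.07·1 = 0.07, so R = e^0.07 = 1.0725
Risk-neutral probability p = (e^0.07 − 0.6376)/(1.5683 − 0.6376) = 0.4349/0.9307 = 0.4673
Terminal stock prices: S_uu = 184.5, S_ud = 75, S_dd = 30.49
Terminal payoffs (K − S): max(-94.47, 0) = 0, max(15, 0) = 15, max(59.51, 0) = 59.51
Node u (S = 117.6): V_u = e^(−0.07)·[0.4673·0.0000 + 0.5327·15.0000] = 7.4507
Node d (S = 47.82): V_d = e^(−0.07)·[0.4673·15.0000 + 0.5327·59.5073] = 36.0933
Node 0 (S = 75): V_0 = e^(−0.07)·[0.4673·7.4507 + 0.5327·36.0933] = 21.1742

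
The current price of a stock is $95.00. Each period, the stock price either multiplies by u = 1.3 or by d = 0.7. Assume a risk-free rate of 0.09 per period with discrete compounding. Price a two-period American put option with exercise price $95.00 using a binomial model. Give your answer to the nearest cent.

Risk-neutral probability p = (1 + 0.09 − 0.7)/(1.3 − 0.7) = 0.3900/0.6000 = 0.6500
Terminal stock prices: S_uu = 160.6, S_ud = 86.45, S_dd = 46.55
Terminal payoffs (K − S): max(-65.55, 0) = 0, max(8.55, 0) = 8.55, max(48.45, 0) = 48.45
Node u (S = 123.5): continuation = 1/1.09·[0.6500·0.0000 + 0.3500·8.5500] = 2.7454; exercise value = 0.0000 ≤ continuation, so V_u = 2.7454
Node d (S = 66.5): continuation = 1/1.09·[0.6500·8.5500 + 0.3500·48.4500] = 20.6560; exercise value = 28.5000 > continuation, so V_d = 28.5000 (exercise)
Node 0 (S = 95): continuation = 1/1.09·[0.6500·2.7454 + 0.3500·28.5000] = 10.7885; exercise value = 0.0000 ≤ continuation, so V_0 = 10.7885

$10.79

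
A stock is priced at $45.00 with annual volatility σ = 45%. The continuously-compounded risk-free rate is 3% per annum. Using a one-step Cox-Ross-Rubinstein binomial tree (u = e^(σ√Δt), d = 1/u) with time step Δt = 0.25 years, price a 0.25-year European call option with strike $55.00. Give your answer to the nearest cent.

$0.62

CRR parameters: u = e^(σ√Δt) = e^(0.45·√0.25) = 1.2523, d = 1/u = 0.7985
Per-period rate: rΔt = 0.03·0.25 = 0.0075, so R = e^0.0075 = 1.0075
Risk-neutral probability p = (e^0.0075 − 0.7985)/(1.2523 − 0.7985) = 0.2090/0.4538 = 0.4606
Terminal stock prices: S_u = 56.35, S_d = 35.93
Terminal payoffs (S − K): max(1.355, 0) = 1.355, max(-19.07, 0) = 0
Node 0 (S = 45): V_0 = e^(−0.0075)·[0.4606·1.3545 + 0.5394·0.0000] = 0.6192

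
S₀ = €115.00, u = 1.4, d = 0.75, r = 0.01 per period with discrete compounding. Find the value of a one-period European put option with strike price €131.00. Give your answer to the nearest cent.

€26.58

Risk-neutral probability p = (1 + 0.01 − 0.75)/(1.4 − 0.75) = 0.2600/0.6500 = 0.4000
Terminal stock prices: S_u = 161, S_d = 86.25
Terminal payoffs (K − S): max(-30, 0) = 0, max(44.75, 0) = 44.75
Node 0 (S = 115): V_0 = 1/1.01·[0.4000·0.0000 + 0.6000·44.7500] = 26.5842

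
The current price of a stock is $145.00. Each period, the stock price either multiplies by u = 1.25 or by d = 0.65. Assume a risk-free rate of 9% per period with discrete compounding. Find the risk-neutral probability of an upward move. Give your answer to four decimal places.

p = 0.7333

Risk-neutral probability p = (1 + 0.09 − 0.65)/(1.25 − 0.65) = 0.4400/0.6000 = 0.7333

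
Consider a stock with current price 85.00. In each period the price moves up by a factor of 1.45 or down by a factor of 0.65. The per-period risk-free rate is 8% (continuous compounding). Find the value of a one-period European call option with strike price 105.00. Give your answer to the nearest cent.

Risk-neutral probability p = (e^0.08 − 0.65)/(1.45 − 0.65) = 0.4333/0.8000 = 0.5416
Terminal stock prices: S_u = 123.2, S_d = 55.25
Terminal payoffs (S − K): max(18.25, 0) = 18.25, max(-49.75, 0) = 0
Node 0 (S = 85): V_0 = e^(−0.08)·[0.5416·18.2500 + 0.4584·0.0000] = 9.1244

9.12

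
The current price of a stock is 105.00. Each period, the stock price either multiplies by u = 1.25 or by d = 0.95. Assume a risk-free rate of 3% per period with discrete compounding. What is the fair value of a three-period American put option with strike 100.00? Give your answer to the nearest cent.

Risk-neutral probability p = (1 + 0.03 − 0.95)/(1.25 − 0.95) = 0.0800/0.3000 = 0.2667
Terminal stock prices: S_uuu = 205.1, S_uud = 155.9, S_udd = 118.5, S_ddd = 90.02
Terminal payoffs (K − S): max(-105.1, 0) = 0, max(-55.86, 0) = 0, max(-18.45, 0) = 0, max(9.976, 0) = 9.976
Node uu (S = 164.1): continuation = 1/1.03·[0.2667·0.0000 + 0.7333·0.0000] = 0.0000; exercise value = 0.0000 ≤ continuation, so V_uu = 0.0000
Node ud (S = 124.7): continuation = 1/1.03·[0.2667·0.0000 + 0.7333·0.0000] = 0.0000; exercise value = 0.0000 ≤ continuation, so V_ud = 0.0000
Node dd (S = 94.76): continuation = 1/1.03·[0.2667·0.0000 + 0.7333·9.9756] = 7.1024; exercise value = 5.2375 ≤ continuation, so V_dd = 7.1024
Node u (S = 131.2): continuation = 1/1.03·[0.2667·0.0000 + 0.7333·0.0000] = 0.0000; exercise value = 0.0000 ≤ continuation, so V_u = 0.0000
Node d (S = 99.75): continuation = 1/1.03·[0.2667·0.0000 + 0.7333·7.1024] = 5.0567; exercise value = 0.2500 ≤ continuation, so V_d = 5.0567
Node 0 (S = 105): continuation = 1/1.03·[0.2667·0.0000 + 0.7333·5.0567] = 3.6003; exercise value = 0.0000 ≤ continuation, so V_0 = 3.6003

3.60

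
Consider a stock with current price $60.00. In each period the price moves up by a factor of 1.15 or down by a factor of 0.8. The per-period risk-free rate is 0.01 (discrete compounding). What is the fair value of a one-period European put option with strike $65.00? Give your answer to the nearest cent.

$6.73

Risk-neutral probability p = (1 + 0.01 − 0.8)/(1.15 − 0.8) = 0.2100/0.3500 = 0.6000
Terminal stock prices: S_u = 69, S_d = 48
Terminal payoffs (K − S): max(-4, 0) = 0, max(17, 0) = 17
Node 0 (S = 60): V_0 = 1/1.01·[0.6000·0.0000 + 0.4000·17.0000] = 6.7327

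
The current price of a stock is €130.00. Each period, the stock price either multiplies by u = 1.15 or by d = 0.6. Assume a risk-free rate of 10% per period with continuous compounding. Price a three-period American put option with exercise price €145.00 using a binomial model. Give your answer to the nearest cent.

Risk-neutral probability p = (e^0.1 − 0.6)/(1.15 − 0.6) = 0.5052/0.5500 = 0.9185
Terminal stock prices: S_uuu = 197.7, S_uud = 103.2, S_udd = 53.82, S_ddd = 28.08
Terminal payoffs (K − S): max(-52.71, 0) = 0, max(41.85, 0) = 41.85, max(91.18, 0) = 91.18, max(116.9, 0) = 116.9
Node uu (S = 171.9): continuation = e^(−0.1)·[0.9185·0.0000 + 0.0815·41.8450] = 3.0861; exercise value = 0.0000 ≤ continuation, so V_uu = 3.0861
Node ud (S = 89.7): continuation = e^(−0.1)·[0.9185·41.8450 + 0.0815·91.1800] = 41.5014; exercise value = 55.3000 > continuation, so V_ud = 55.3000 (exercise)
Node dd (S = 46.8): continuation = e^(−0.1)·[0.9185·91.1800 + 0.0815·116.9200] = 84.4014; exercise value = 98.2000 > continuation, so V_dd = 98.2000 (exercise)
Node u (S = 149.5): continuation = e^(−0.1)·[0.9185·3.0861 + 0.0815·55.3000] = 6.6433; exercise value = 0.0000 ≤ continuation, so V_u = 6.6433
Node d (S = 78): continuation = e^(−0.1)·[0.9185·55.3000 + 0.0815·98.2000] = 53.2014; exercise value = 67.0000 > continuation, so V_d = 67.0000 (exercise)
Node 0 (S = 130): continuation = e^(−0.1)·[0.9185·6.6433 + 0.0815·67.0000] = 10.4624; exercise value = 15.0000 > continuation, so V_0 = 15.0000 (exercise)

€15.00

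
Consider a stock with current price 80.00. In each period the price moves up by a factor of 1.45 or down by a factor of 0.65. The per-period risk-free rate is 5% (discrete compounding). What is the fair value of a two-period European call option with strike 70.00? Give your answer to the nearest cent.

Risk-neutral probability p = (1 + 0.05 − 0.65)/(1.45 − 0.65) = 0.4000/0.8000 = 0.5000
Terminal stock prices: S_uu = 168.2, S_ud = 75.4, S_dd = 33.8
Terminal payoffs (S − K): max(98.2, 0) = 98.2, max(5.4, 0) = 5.4, max(-36.2, 0) = 0
Node u (S = 116): V_u = 1/1.05·[0.5000·98.2000 + 0.5000·5.4000] = 49.3333
Node d (S = 52): V_d = 1/1.05·[0.5000·5.4000 + 0.5000·0.0000] = 2.5714
Node 0 (S = 80): V_0 = 1/1.05·[0.5000·49.3333 + 0.5000·2.5714] = 24.7166

24.72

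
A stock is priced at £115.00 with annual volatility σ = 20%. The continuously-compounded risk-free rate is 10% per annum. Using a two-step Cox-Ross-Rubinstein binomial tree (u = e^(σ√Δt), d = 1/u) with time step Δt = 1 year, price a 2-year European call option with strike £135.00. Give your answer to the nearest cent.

CRR parameters: u = e^(σ√Δt) = e^(0.2·√1) = 1.2214, d = 1/u = 0.8187
Per-period rate: rΔt = 0.1·1 = 0.1, so R = e^0.1 = 1.1052
Risk-neutral probability p = (e^0.1 − 0.8187)/(1.2214 − 0.8187) = 0.2864/0.4027 = 0.7113
Terminal stock prices: S_uu = 171.6, S_ud = 115, S_dd = 77.09
Terminal payoffs (S − K): max(36.56, 0) = 36.56, max(-20, 0) = 0, max(-57.91, 0) = 0
Node u (S = 140.5): V_u = e^(−0.1)·[0.7113·36.5598 + 0.2887·0.0000] = 23.5319
Node d (S = 94.15): V_d = e^(−0.1)·[0.7113·0.0000 + 0.2887·0.0000] = 0.0000
Node 0 (S = 115): V_0 = e^(−0.1)·[0.7113·23.5319 + 0.2887·0.0000] = 15.1464

£15.15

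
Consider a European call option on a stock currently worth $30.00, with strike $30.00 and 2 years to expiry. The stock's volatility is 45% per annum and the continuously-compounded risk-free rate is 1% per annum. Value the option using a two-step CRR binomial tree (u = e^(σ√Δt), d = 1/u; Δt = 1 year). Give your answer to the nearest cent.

$6.87

CRR parameters: u = e^(σ√Δt) = e^(0.45·√1) = 1.5683, d = 1/u = 0.6376
Per-period rate: rΔt = 0.01·1 = 0.01, so R = e^0.01 = 1.0101
Risk-neutral probability p = (e^0.01 − 0.6376)/(1.5683 − 0.6376) = 0.3724/0.9307 = 0.4002
Terminal stock prices: S_uu = 73.79, S_ud = 30, S_dd = 12.2
Terminal payoffs (S − K): max(43.79, 0) = 43.79, max(0, 0) = 0, max(-17.8, 0) = 0
Node u (S = 47.05): V_u = e^(−0.01)·[0.4002·43.7881 + 0.5998·0.0000] = 17.3479
Node d (S = 19.13): V_d = e^(−0.01)·[0.4002·0.0000 + 0.5998·0.0000] = 0.0000
Node 0 (S = 30): V_0 = e^(−0.01)·[0.4002·17.3479 + 0.5998·0.0000] = 6.8728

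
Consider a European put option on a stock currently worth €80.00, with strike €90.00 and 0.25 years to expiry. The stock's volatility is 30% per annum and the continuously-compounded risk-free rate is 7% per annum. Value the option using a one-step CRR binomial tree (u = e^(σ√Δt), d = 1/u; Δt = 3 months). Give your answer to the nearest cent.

CRR parameters: u = e^(σ√Δt) = e^(0.3·√0.25) = 1.1618, d = 1/u = 0.8607
Per-period rate: rΔt = 0.07·0.25 = 0.0175, so R = e^0.0175 = 1.0177
Risk-neutral probability p = (e^0.0175 − 0.8607)/(1.1618 − 0.8607) = 0.1569/0.3011 = 0.5212
Terminal stock prices: S_u = 92.95, S_d = 68.86
Terminal payoffs (K − S): max(-2.947, 0) = 0, max(21.14, 0) = 21.14
Node 0 (S = 80): V_0 = e^(−0.0175)·[0.5212·0.0000 + 0.4788·21.1434] = 9.9479

€9.95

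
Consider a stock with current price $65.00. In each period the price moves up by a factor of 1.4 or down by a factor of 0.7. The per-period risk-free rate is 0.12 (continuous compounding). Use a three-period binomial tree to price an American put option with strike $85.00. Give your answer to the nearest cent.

Risk-neutral probability p = (e^0.12 − 0.7)/(1.4 − 0.7) = 0.4275/0.7000 = 0.6107
Terminal stock prices: S_uuu = 178.4, S_uud = 89.18, S_udd = 44.59, S_ddd = 22.29
Terminal payoffs (K − S): max(-93.36, 0) = 0, max(-4.18, 0) = 0, max(40.41, 0) = 40.41, max(62.71, 0) = 62.71
Node uu (S = 127.4): continuation = e^(−0.12)·[0.6107·0.0000 + 0.3893·0.0000] = 0.0000; exercise value = 0.0000 ≤ continuation, so V_uu = 0.0000
Node ud (S = 63.7): continuation = e^(−0.12)·[0.6107·0.0000 + 0.3893·40.4100] = 13.9523; exercise value = 21.3000 > continuation, so V_ud = 21.3000 (exercise)
Node dd (S = 31.85): continuation = e^(−0.12)·[0.6107·40.4100 + 0.3893·62.7050] = 43.5382; exercise value = 53.1500 > continuation, so V_dd = 53.1500 (exercise)
Node u (S = 91): continuation = e^(−0.12)·[0.6107·0.0000 + 0.3893·21.3000] = 7.3542; exercise value = 0.0000 ≤ continuation, so V_u = 7.3542
Node d (S = 45.5): continuation = e^(−0.12)·[0.6107·21.3000 + 0.3893·53.1500] = 29.8882; exercise value = 39.5000 > continuation, so V_d = 39.5000 (exercise)
Node 0 (S = 65): continuation = e^(−0.12)·[0.6107·7.3542 + 0.3893·39.5000] = 17.6216; exercise value = 20.0000 > continuation, so V_0 = 20.0000 (exercise)

$20.00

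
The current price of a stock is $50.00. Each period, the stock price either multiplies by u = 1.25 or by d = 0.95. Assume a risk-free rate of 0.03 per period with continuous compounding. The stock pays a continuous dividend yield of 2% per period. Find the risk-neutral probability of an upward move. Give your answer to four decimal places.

p = 0.2002

Per-period risk-free factor R = e^0.03 = 1.0305; dividend-adjusted growth = e^(0.03−0.02) = 1.0101.
Risk-neutral probability p = (1.0101 − 0.95)/(1.25 − 0.95) = 0.0601/0.3000 = 0.2002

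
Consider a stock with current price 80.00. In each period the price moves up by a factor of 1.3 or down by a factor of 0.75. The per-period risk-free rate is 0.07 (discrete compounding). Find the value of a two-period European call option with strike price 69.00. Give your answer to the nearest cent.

23.40

Risk-neutral probability p = (1 + 0.07 − 0.75)/(1.3 − 0.75) = 0.3200/0.5500 = 0.5818
Terminal stock prices: S_uu = 135.2, S_ud = 78, S_dd = 45
Terminal payoffs (S − K): max(66.2, 0) = 66.2, max(9, 0) = 9, max(-24, 0) = 0
Node u (S = 104): V_u = 1/1.07·[0.5818·66.2000 + 0.4182·9.0000] = 39.5140
Node d (S = 60): V_d = 1/1.07·[0.5818·9.0000 + 0.4182·0.0000] = 4.8938
Node 0 (S = 80): V_0 = 1/1.07·[0.5818·39.5140 + 0.4182·4.8938] = 23.3986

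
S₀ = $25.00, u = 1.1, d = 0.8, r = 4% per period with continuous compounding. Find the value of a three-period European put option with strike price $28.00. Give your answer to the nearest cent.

$2.25

Risk-neutral probability p = (e^0.04 − 0.8)/(1.1 − 0.8) = 0.2408/0.3000 = 0.8027
Terminal stock prices: S_uuu = 33.28, S_uud = 24.2, S_udd = 17.6, S_ddd = 12.8
Terminal payoffs (K − S): max(-5.275, 0) = 0, max(3.8, 0) = 3.8, max(10.4, 0) = 10.4, max(15.2, 0) = 15.2
Node uu (S = 30.25): V_uu = e^(−0.04)·[0.8027·0.0000 + 0.1973·3.8000] = 0.7203
Node ud (S = 22): V_ud = e^(−0.04)·[0.8027·3.8000 + 0.1973·10.4000] = 4.9021
Node dd (S = 16): V_dd = e^(−0.04)·[0.8027·10.4000 + 0.1973·15.2000] = 10.9021
Node u (S = 27.5): V_u = e^(−0.04)·[0.8027·0.7203 + 0.1973·4.9021] = 1.4848
Node d (S = 20): V_d = e^(−0.04)·[0.8027·4.9021 + 0.1973·10.9021] = 5.8473
Node 0 (S = 25): V_0 = e^(−0.04)·[0.8027·1.4848 + 0.1973·5.8473] = 2.2535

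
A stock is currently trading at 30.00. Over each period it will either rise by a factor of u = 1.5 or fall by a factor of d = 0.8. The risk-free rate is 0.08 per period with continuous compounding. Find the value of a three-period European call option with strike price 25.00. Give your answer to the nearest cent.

11.93

Risk-neutral probability p = (e^0.08 − 0.8)/(1.5 − 0.8) = 0.2833/0.7000 = 0.4047
Terminal stock prices: S_uuu = 101.2, S_uud = 54, S_udd = 28.8, S_ddd = 15.36
Terminal payoffs (S − K): max(76.25, 0) = 76.25, max(29, 0) = 29, max(3.8, 0) = 3.8, max(-9.64, 0) = 0
Node uu (S = 67.5): V_uu = e^(−0.08)·[0.4047·76.2500 + 0.5953·29.0000] = 44.4221
Node ud (S = 36): V_ud = e^(−0.08)·[0.4047·29.0000 + 0.5953·3.8000] = 12.9221
Node dd (S = 19.2): V_dd = e^(−0.08)·[0.4047·3.8000 + 0.5953·0.0000] = 1.4196
Node u (S = 45): V_u = e^(−0.08)·[0.4047·44.4221 + 0.5953·12.9221] = 23.6964
Node d (S = 24): V_d = e^(−0.08)·[0.4047·12.9221 + 0.5953·1.4196] = 5.6076
Node 0 (S = 30): V_0 = e^(−0.08)·[0.4047·23.6964 + 0.5953·5.6076] = 11.9341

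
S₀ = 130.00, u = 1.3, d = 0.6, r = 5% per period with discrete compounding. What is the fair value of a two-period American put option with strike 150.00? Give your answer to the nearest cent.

Risk-neutral probability p = (1 + 0.05 − 0.6)/(1.3 − 0.6) = 0.4500/0.7000 = 0.6429
Terminal stock prices: S_uu = 219.7, S_ud = 101.4, S_dd = 46.8
Terminal payoffs (K − S): max(-69.7, 0) = 0, max(48.6, 0) = 48.6, max(103.2, 0) = 103.2
Node u (S = 169): continuation = 1/1.05·[0.6429·0.0000 + 0.3571·48.6000] = 16.5306; exercise value = 0.0000 ≤ continuation, so V_u = 16.5306
Node d (S = 78): continuation = 1/1.05·[0.6429·48.6000 + 0.3571·103.2000] = 64.8571; exercise value = 72.0000 > continuation, so V_d = 72.0000 (exercise)
Node 0 (S = 130): continuation = 1/1.05·[0.6429·16.5306 + 0.3571·72.0000] = 34.6106; exercise value = 20.0000 ≤ continuation, so V_0 = 34.6106

34.61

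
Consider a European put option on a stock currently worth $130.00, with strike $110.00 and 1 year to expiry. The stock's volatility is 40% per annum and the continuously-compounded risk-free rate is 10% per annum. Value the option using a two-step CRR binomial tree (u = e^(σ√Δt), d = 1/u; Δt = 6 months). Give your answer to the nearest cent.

$7.56

CRR parameters: u = e^(σ√Δt) = e^(0.4·√0.5) = 1.3269, d = 1/u = 0.7536
Per-period rate: rΔt = 0.1·0.5 = 0.05, so R = e^0.05 = 1.0513
Risk-neutral probability p = (e^0.05 − 0.7536)/(1.3269 − 0.7536) = 0.2976/0.5733 = 0.5192
Terminal stock prices: S_uu = 228.9, S_ud = 130, S_dd = 73.84
Terminal payoffs (K − S): max(-118.9, 0) = 0, max(-20, 0) = 0, max(36.16, 0) = 36.16
Node u (S = 172.5): V_u = e^(−0.05)·[0.5192·0.0000 + 0.4808·0.0000] = 0.0000
Node d (S = 97.97): V_d = e^(−0.05)·[0.5192·0.0000 + 0.4808·36.1638] = 16.5397
Node 0 (S = 130): V_0 = e^(−0.05)·[0.5192·0.0000 + 0.4808·16.5397] = 7.5645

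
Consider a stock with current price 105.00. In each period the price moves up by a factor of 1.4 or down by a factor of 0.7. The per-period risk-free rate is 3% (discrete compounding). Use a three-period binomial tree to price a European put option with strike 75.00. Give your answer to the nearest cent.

6.34

Risk-neutral probability p = (1 + 0.03 − 0.7)/(1.4 − 0.7) = 0.3300/0.7000 = 0.4714
Terminal stock prices: S_uuu = 288.1, S_uud = 144.1, S_udd = 72.03, S_ddd = 36.01
Terminal payoffs (K − S): max(-213.1, 0) = 0, max(-69.06, 0) = 0, max(2.97, 0) = 2.97, max(38.99, 0) = 38.99
Node uu (S = 205.8): V_uu = 1/1.03·[0.4714·0.0000 + 0.5286·0.0000] = 0.0000
Node ud (S = 102.9): V_ud = 1/1.03·[0.4714·0.0000 + 0.5286·2.9700] = 1.5241
Node dd (S = 51.45): V_dd = 1/1.03·[0.4714·2.9700 + 0.5286·38.9850] = 21.3655
Node u (S = 147): V_u = 1/1.03·[0.4714·0.0000 + 0.5286·1.5241] = 0.7821
Node d (S = 73.5): V_d = 1/1.03·[0.4714·1.5241 + 0.5286·21.3655] = 11.6619
Node 0 (S = 105): V_0 = 1/1.03·[0.4714·0.7821 + 0.5286·11.6619] = 6.3426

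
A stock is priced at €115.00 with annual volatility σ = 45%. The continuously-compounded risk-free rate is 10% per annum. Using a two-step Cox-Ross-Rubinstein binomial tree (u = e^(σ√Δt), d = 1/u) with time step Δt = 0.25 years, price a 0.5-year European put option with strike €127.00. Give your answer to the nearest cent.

CRR parameters: u = e^(σ√Δt) = e^(0.45·√0.25) = 1.2523, d = 1/u = 0.7985
Per-period rate: rΔt = 0.1·0.25 = 0.025, so R = e^0.025 = 1.0253
Risk-neutral probability p = (e^0.025 − 0.7985)/(1.2523 − 0.7985) = 0.2268/0.4538 = 0.4998
Terminal stock prices: S_uu = 180.4, S_ud = 115, S_dd = 73.33
Terminal payoffs (K − S): max(-53.36, 0) = 0, max(12, 0) = 12, max(53.67, 0) = 53.67
Node u (S = 144): V_u = e^(−0.025)·[0.4998·0.0000 + 0.5002·12.0000] = 5.8546
Node d (S = 91.83): V_d = e^(−0.025)·[0.4998·12.0000 + 0.5002·53.6728] = 32.0350
Node 0 (S = 115): V_0 = e^(−0.025)·[0.4998·5.8546 + 0.5002·32.0350] = 18.4829

€18.48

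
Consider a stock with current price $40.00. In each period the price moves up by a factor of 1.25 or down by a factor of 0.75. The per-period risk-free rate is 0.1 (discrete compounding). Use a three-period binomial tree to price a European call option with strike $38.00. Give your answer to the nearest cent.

$13.28

Risk-neutral probability p = (1 + 0.1 − 0.75)/(1.25 − 0.75) = 0.3500/0.5000 = 0.7000
Terminal stock prices: S_uuu = 78.12, S_uud = 46.88, S_udd = 28.12, S_ddd = 16.88
Terminal payoffs (S − K): max(40.12, 0) = 40.12, max(8.875, 0) = 8.875, max(-9.875, 0) = 0, max(-21.12, 0) = 0
Node uu (S = 62.5): V_uu = 1/1.1·[0.7000·40.1250 + 0.3000·8.8750] = 27.9545
Node ud (S = 37.5): V_ud = 1/1.1·[0.7000·8.8750 + 0.3000·0.0000] = 5.6477
Node dd (S = 22.5): V_dd = 1/1.1·[0.7000·0.0000 + 0.3000·0.0000] = 0.0000
Node u (S = 50): V_u = 1/1.1·[0.7000·27.9545 + 0.3000·5.6477] = 19.3295
Node d (S = 30): V_d = 1/1.1·[0.7000·5.6477 + 0.3000·0.0000] = 3.5940
Node 0 (S = 40): V_0 = 1/1.1·[0.7000·19.3295 + 0.3000·3.5940] = 13.2808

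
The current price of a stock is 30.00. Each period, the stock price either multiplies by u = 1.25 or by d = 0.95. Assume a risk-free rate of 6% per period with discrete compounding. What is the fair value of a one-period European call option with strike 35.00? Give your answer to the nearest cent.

0.86

Risk-neutral probability p = (1 + 0.06 − 0.95)/(1.25 − 0.95) = 0.1100/0.3000 = 0.3667
Terminal stock prices: S_u = 37.5, S_d = 28.5
Terminal payoffs (S − K): max(2.5, 0) = 2.5, max(-6.5, 0) = 0
Node 0 (S = 30): V_0 = 1/1.06·[0.3667·2.5000 + 0.6333·0.0000] = 0.8648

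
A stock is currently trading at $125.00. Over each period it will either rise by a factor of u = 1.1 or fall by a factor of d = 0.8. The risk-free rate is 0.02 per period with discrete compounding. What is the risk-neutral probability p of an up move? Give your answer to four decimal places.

Risk-neutral probability p = (1 + 0.02 − 0.8)/(1.1 − 0.8) = 0.2200/0.3000 = 0.7333

p = 0.7333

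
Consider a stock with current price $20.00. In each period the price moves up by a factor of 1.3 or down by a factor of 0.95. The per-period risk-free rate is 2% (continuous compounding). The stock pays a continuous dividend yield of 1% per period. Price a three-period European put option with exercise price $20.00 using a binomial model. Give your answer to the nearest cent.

Per-period risk-free factor R = e^0.02 = 1.0202; dividend-adjusted growth = e^(0.02−0.01) = 1.0101.
Risk-neutral probability p = (1.0101 − 0.95)/(1.3 − 0.95) = 0.0601/0.3500 = 0.1716
Terminal stock prices: S_uuu = 43.94, S_uud = 32.11, S_udd = 23.46, S_ddd = 17.15
Terminal payoffs (K − S): max(-23.94, 0) = 0, max(-12.11, 0) = 0, max(-3.465, 0) = 0, max(2.853, 0) = 2.853
Node uu (S = 33.8): V_uu = e^(−0.02)·[0.1716·0.0000 + 0.8284·0.0000] = 0.0000
Node ud (S = 24.7): V_ud = e^(−0.02)·[0.1716·0.0000 + 0.8284·0.0000] = 0.0000
Node dd (S = 18.05): V_dd = e^(−0.02)·[0.1716·0.0000 + 0.8284·2.8525] = 2.3163
Node u (S = 26): V_u = e^(−0.02)·[0.1716·0.0000 + 0.8284·0.0000] = 0.0000
Node d (S = 19): V_d = e^(−0.02)·[0.1716·0.0000 + 0.8284·2.3163] = 1.8809
Node 0 (S = 20): V_0 = e^(−0.02)·[0.1716·0.0000 + 0.8284·1.8809] = 1.5273

$1.53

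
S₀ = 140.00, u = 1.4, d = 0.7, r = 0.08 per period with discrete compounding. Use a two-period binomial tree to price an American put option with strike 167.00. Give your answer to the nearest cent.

Risk-neutral probability p = (1 + 0.08 − 0.7)/(1.4 − 0.7) = 0.3800/0.7000 = 0.5429
Terminal stock prices: S_uu = 274.4, S_ud = 137.2, S_dd = 68.6
Terminal payoffs (K − S): max(-107.4, 0) = 0, max(29.8, 0) = 29.8, max(98.4, 0) = 98.4
Node u (S = 196): continuation = 1/1.08·[0.5429·0.0000 + 0.4571·29.8000] = 12.6138; exercise value = 0.0000 ≤ continuation, so V_u = 12.6138
Node d (S = 98): continuation = 1/1.08·[0.5429·29.8000 + 0.4571·98.4000] = 56.6296; exercise value = 69.0000 > continuation, so V_d = 69.0000 (exercise)
Node 0 (S = 140): continuation = 1/1.08·[0.5429·12.6138 + 0.4571·69.0000] = 35.5466; exercise value = 27.0000 ≤ continuation, so V_0 = 35.5466

35.55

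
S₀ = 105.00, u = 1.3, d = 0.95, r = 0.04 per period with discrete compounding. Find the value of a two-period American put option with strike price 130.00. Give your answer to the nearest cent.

25.00

Risk-neutral probability p = (1 + 0.04 − 0.95)/(1.3 − 0.95) = 0.0900/0.3500 = 0.2571
Terminal stock prices: S_uu = 177.5, S_ud = 129.7, S_dd = 94.76
Terminal payoffs (K − S): max(-47.45, 0) = 0, max(0.325, 0) = 0.325, max(35.24, 0) = 35.24
Node u (S = 136.5): continuation = 1/1.04·[0.2571·0.0000 + 0.7429·0.3250] = 0.2321; exercise value = 0.0000 ≤ continuation, so V_u = 0.2321
Node d (S = 99.75): continuation = 1/1.04·[0.2571·0.3250 + 0.7429·35.2375] = 25.2500; exercise value = 30.2500 > continuation, so V_d = 30.2500 (exercise)
Node 0 (S = 105): continuation = 1/1.04·[0.2571·0.2321 + 0.7429·30.2500] = 21.6645; exercise value = 25.0000 > continuation, so V_0 = 25.0000 (exercise)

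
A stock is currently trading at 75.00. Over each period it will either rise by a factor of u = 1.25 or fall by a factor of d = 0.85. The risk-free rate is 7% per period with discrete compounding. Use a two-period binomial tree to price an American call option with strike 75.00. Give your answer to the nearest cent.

13.17

Risk-neutral probability p = (1 + 0.07 − 0.85)/(1.25 − 0.85) = 0.2200/0.4000 = 0.5500
Terminal stock prices: S_uu = 117.2, S_ud = 79.69, S_dd = 54.19
Terminal payoffs (S − K): max(42.19, 0) = 42.19, max(4.688, 0) = 4.688, max(-20.81, 0) = 0
Node u (S = 93.75): continuation = 1/1.07·[0.5500·42.1875 + 0.4500·4.6875] = 23.6565; exercise value = 18.7500 ≤ continuation, so V_u = 23.6565
Node d (S = 63.75): continuation = 1/1.07·[0.5500·4.6875 + 0.4500·0.0000] = 2.4095; exercise value = 0.0000 ≤ continuation, so V_d = 2.4095
Node 0 (S = 75): continuation = 1/1.07·[0.5500·23.6565 + 0.4500·2.4095] = 13.1732; exercise value = 0.0000 ≤ continuation, so V_0 = 13.1732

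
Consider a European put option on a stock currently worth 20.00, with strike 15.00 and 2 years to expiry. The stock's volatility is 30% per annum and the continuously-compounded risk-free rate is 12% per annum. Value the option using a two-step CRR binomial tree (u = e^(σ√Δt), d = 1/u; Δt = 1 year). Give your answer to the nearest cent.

0.42

CRR parameters: u = e^(σ√Δt) = e^(0.3·√1) = 1.3499, d = 1/u = 0.7408
Per-period rate: rΔt = 0.12·1 = 0.12, so R = e^0.12 = 1.1275
Risk-neutral probability p = (e^0.12 − 0.7408)/(1.3499 − 0.7408) = 0.3867/0.6090 = 0.6349
Terminal stock prices: S_uu = 36.44, S_ud = 20, S_dd = 10.98
Terminal payoffs (K − S): max(-21.44, 0) = 0, max(-5, 0) = 0, max(4.024, 0) = 4.024
Node u (S = 27): V_u = e^(−0.12)·[0.6349·0.0000 + 0.3651·0.0000] = 0.0000
Node d (S = 14.82): V_d = e^(−0.12)·[0.6349·0.0000 + 0.3651·4.0238] = 1.3030
Node 0 (S = 20): V_0 = e^(−0.12)·[0.6349·0.0000 + 0.3651·1.3030] = 0.4219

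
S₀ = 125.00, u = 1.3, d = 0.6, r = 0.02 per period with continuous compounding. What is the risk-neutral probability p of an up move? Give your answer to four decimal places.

p = 0.6003

Risk-neutral probability p = (e^0.02 − 0.6)/(1.3 − 0.6) = 0.4202/0.7000 = 0.6003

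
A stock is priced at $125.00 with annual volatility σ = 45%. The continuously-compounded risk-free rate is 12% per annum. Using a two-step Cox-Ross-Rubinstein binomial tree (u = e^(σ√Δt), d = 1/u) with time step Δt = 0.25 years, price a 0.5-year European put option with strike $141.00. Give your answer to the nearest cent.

$21.33

CRR parameters: u = e^(σ√Δt) = e^(0.45·√0.25) = 1.2523, d = 1/u = 0.7985
Per-period rate: rΔt = 0.12·0.25 = 0.03, so R = e^0.03 = 1.0305
Risk-neutral probability p = (e^0.03 − 0.7985)/(1.2523 − 0.7985) = 0.2319/0.4538 = 0.5111
Terminal stock prices: S_uu = 196, S_ud = 125, S_dd = 79.7
Terminal payoffs (K − S): max(-55.04, 0) = 0, max(16, 0) = 16, max(61.3, 0) = 61.3
Node u (S = 156.5): V_u = e^(−0.03)·[0.5111·0.0000 + 0.4889·16.0000] = 7.5913
Node d (S = 99.81): V_d = e^(−0.03)·[0.5111·16.0000 + 0.4889·61.2965] = 37.0183
Node 0 (S = 125): V_0 = e^(−0.03)·[0.5111·7.5913 + 0.4889·37.0183] = 21.3287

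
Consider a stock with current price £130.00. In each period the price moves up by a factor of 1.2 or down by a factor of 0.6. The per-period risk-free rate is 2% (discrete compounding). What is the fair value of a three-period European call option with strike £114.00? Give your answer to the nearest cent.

Risk-neutral probability p = (1 + 0.02 − 0.6)/(1.2 − 0.6) = 0.4200/0.6000 = 0.7000
Terminal stock prices: S_uuu = 224.6, S_uud = 112.3, S_udd = 56.16, S_ddd = 28.08
Terminal payoffs (S − K): max(110.6, 0) = 110.6, max(-1.68, 0) = 0, max(-57.84, 0) = 0, max(-85.92, 0) = 0
Node uu (S = 187.2): V_uu = 1/1.02·[0.7000·110.6400 + 0.3000·0.0000] = 75.9294
Node ud (S = 93.6): V_ud = 1/1.02·[0.7000·0.0000 + 0.3000·0.0000] = 0.0000
Node dd (S = 46.8): V_dd = 1/1.02·[0.7000·0.0000 + 0.3000·0.0000] = 0.0000
Node u (S = 156): V_u = 1/1.02·[0.7000·75.9294 + 0.3000·0.0000] = 52.1084
Node d (S = 78): V_d = 1/1.02·[0.7000·0.0000 + 0.3000·0.0000] = 0.0000
Node 0 (S = 130): V_0 = 1/1.02·[0.7000·52.1084 + 0.3000·0.0000] = 35.7607

£35.76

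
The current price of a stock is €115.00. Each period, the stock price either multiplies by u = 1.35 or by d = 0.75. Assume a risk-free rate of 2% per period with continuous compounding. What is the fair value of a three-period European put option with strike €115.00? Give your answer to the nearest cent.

Risk-neutral probability p = (e^0.02 − 0.75)/(1.35 − 0.75) = 0.2702/0.6000 = 0.4503
Terminal stock prices: S_uuu = 282.9, S_uud = 157.2, S_udd = 87.33, S_ddd = 48.52
Terminal payoffs (K − S): max(-167.9, 0) = 0, max(-42.19, 0) = 0, max(27.67, 0) = 27.67, max(66.48, 0) = 66.48
Node uu (S = 209.6): V_uu = e^(−0.02)·[0.4503·0.0000 + 0.5497·0.0000] = 0.0000
Node ud (S = 116.4): V_ud = e^(−0.02)·[0.4503·0.0000 + 0.5497·27.6719] = 14.9091
Node dd (S = 64.69): V_dd = e^(−0.02)·[0.4503·27.6719 + 0.5497·66.4844] = 48.0353
Node u (S = 155.2): V_u = e^(−0.02)·[0.4503·0.0000 + 0.5497·14.9091] = 8.0327
Node d (S = 86.25): V_d = e^(−0.02)·[0.4503·14.9091 + 0.5497·48.0353] = 32.4616
Node 0 (S = 115): V_0 = e^(−0.02)·[0.4503·8.0327 + 0.5497·32.4616] = 21.0355

€21.04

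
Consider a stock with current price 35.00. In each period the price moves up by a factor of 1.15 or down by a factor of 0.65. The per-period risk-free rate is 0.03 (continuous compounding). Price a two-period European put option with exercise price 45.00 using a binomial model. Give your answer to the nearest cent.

Risk-neutral probability p = (e^0.03 − 0.65)/(1.15 − 0.65) = 0.3805/0.5000 = 0.7609
Terminal stock prices: S_uu = 46.29, S_ud = 26.16, S_dd = 14.79
Terminal payoffs (K − S): max(-1.287, 0) = 0, max(18.84, 0) = 18.84, max(30.21, 0) = 30.21
Node u (S = 40.25): V_u = e^(−0.03)·[0.7609·0.0000 + 0.2391·18.8375] = 4.3708
Node d (S = 22.75): V_d = e^(−0.03)·[0.7609·18.8375 + 0.2391·30.2125] = 20.9200
Node 0 (S = 35): V_0 = e^(−0.03)·[0.7609·4.3708 + 0.2391·20.9200] = 8.0814

8.08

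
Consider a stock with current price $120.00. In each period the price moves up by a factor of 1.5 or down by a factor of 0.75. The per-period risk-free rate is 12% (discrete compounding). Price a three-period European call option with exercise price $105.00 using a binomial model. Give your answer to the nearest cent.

Risk-neutral probability p = (1 + 0.12 − 0.75)/(1.5 − 0.75) = 0.3700/0.7500 = 0.4933
Terminal stock prices: S_uuu = 405, S_uud = 202.5, S_udd = 101.2, S_ddd = 50.62
Terminal payoffs (S − K): max(300, 0) = 300, max(97.5, 0) = 97.5, max(-3.75, 0) = 0, max(-54.38, 0) = 0
Node uu (S = 270): V_uu = 1/1.12·[0.4933·300.0000 + 0.5067·97.5000] = 176.2500
Node ud (S = 135): V_ud = 1/1.12·[0.4933·97.5000 + 0.5067·0.0000] = 42.9464
Node dd (S = 67.5): V_dd = 1/1.12·[0.4933·0.0000 + 0.5067·0.0000] = 0.0000
Node u (S = 180): V_u = 1/1.12·[0.4933·176.2500 + 0.5067·42.9464] = 97.0621
Node d (S = 90): V_d = 1/1.12·[0.4933·42.9464 + 0.5067·0.0000] = 18.9169
Node 0 (S = 120): V_0 = 1/1.12·[0.4933·97.0621 + 0.5067·18.9169] = 51.3112

$51.31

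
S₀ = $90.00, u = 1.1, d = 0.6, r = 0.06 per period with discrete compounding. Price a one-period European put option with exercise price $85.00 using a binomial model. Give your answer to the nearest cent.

$2.34

Risk-neutral probability p = (1 + 0.06 − 0.6)/(1.1 − 0.6) = 0.4600/0.5000 = 0.9200
Terminal stock prices: S_u = 99, S_d = 54
Terminal payoffs (K − S): max(-14, 0) = 0, max(31, 0) = 31
Node 0 (S = 90): V_0 = 1/1.06·[0.9200·0.0000 + 0.0800·31.0000] = 2.3396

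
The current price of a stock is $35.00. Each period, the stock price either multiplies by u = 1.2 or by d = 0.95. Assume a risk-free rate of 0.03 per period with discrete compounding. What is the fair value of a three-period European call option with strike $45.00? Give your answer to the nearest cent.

Risk-neutral probability p = (1 + 0.03 − 0.95)/(1.2 − 0.95) = 0.0800/0.2500 = 0.3200
Terminal stock prices: S_uuu = 60.48, S_uud = 47.88, S_udd = 37.91, S_ddd = 30.01
Terminal payoffs (S − K): max(15.48, 0) = 15.48, max(2.88, 0) = 2.88, max(-7.095, 0) = 0, max(-14.99, 0) = 0
Node uu (S = 50.4): V_uu = 1/1.03·[0.3200·15.4800 + 0.6800·2.8800] = 6.7107
Node ud (S = 39.9): V_ud = 1/1.03·[0.3200·2.8800 + 0.6800·0.0000] = 0.8948
Node dd (S = 31.59): V_dd = 1/1.03·[0.3200·0.0000 + 0.6800·0.0000] = 0.0000
Node u (S = 42): V_u = 1/1.03·[0.3200·6.7107 + 0.6800·0.8948] = 2.6756
Node d (S = 33.25): V_d = 1/1.03·[0.3200·0.8948 + 0.6800·0.0000] = 0.2780
Node 0 (S = 35): V_0 = 1/1.03·[0.3200·2.6756 + 0.6800·0.2780] = 1.0148

$1.01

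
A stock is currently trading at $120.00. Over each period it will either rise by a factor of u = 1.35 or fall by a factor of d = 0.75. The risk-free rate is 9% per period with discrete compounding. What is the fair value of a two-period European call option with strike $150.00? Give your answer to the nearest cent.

$18.57

Risk-neutral probability p = (1 + 0.09 − 0.75)/(1.35 − 0.75) = 0.3400/0.6000 = 0.5667
Terminal stock prices: S_uu = 218.7, S_ud = 121.5, S_dd = 67.5
Terminal payoffs (S − K): max(68.7, 0) = 68.7, max(-28.5, 0) = 0, max(-82.5, 0) = 0
Node u (S = 162): V_u = 1/1.09·[0.5667·68.7000 + 0.4333·0.0000] = 35.7156
Node d (S = 90): V_d = 1/1.09·[0.5667·0.0000 + 0.4333·0.0000] = 0.0000
Node 0 (S = 120): V_0 = 1/1.09·[0.5667·35.7156 + 0.4333·0.0000] = 18.5677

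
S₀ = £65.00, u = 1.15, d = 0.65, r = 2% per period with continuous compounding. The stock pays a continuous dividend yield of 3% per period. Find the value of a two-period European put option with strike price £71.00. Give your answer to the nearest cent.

Per-period risk-free factor R = e^0.02 = 1.0202; dividend-adjusted growth = e^(0.02−0.03) = 0.9900.
Risk-neutral probability p = (0.9900 − 0.65)/(1.15 − 0.65) = 0.3400/0.5000 = 0.6801
Terminal stock prices: S_uu = 85.96, S_ud = 48.59, S_dd = 27.46
Terminal payoffs (K − S): max(-14.96, 0) = 0, max(22.41, 0) = 22.41, max(43.54, 0) = 43.54
Node u (S = 74.75): V_u = e^(−0.02)·[0.6801·0.0000 + 0.3199·22.4125] = 7.0278
Node d (S = 42.25): V_d = e^(−0.02)·[0.6801·22.4125 + 0.3199·43.5375] = 28.5928
Node 0 (S = 65): V_0 = e^(−0.02)·[0.6801·7.0278 + 0.3199·28.5928] = 13.6507

£13.65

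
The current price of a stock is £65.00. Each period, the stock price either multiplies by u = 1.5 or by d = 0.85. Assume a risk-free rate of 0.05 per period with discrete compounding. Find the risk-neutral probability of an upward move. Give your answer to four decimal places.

p = 0.3077

Risk-neutral probability p = (1 + 0.05 − 0.85)/(1.5 − 0.85) = 0.2000/0.6500 = 0.3077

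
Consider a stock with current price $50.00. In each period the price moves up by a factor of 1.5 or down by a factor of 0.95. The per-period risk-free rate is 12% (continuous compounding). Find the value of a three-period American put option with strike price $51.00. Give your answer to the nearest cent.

$2.12

Risk-neutral probability p = (e^0.12 − 0.95)/(1.5 − 0.95) = 0.1775/0.5500 = 0.3227
Terminal stock prices: S_uuu = 168.8, S_uud = 106.9, S_udd = 67.69, S_ddd = 42.87
Terminal payoffs (K − S): max(-117.8, 0) = 0, max(-55.88, 0) = 0, max(-16.69, 0) = 0, max(8.131, 0) = 8.131
Node uu (S = 112.5): continuation = e^(−0.12)·[0.3227·0.0000 + 0.6773·0.0000] = 0.0000; exercise value = 0.0000 ≤ continuation, so V_uu = 0.0000
Node ud (S = 71.25): continuation = e^(−0.12)·[0.3227·0.0000 + 0.6773·0.0000] = 0.0000; exercise value = 0.0000 ≤ continuation, so V_ud = 0.0000
Node dd (S = 45.12): continuation = e^(−0.12)·[0.3227·0.0000 + 0.6773·8.1313] = 4.8844; exercise value = 5.8750 > continuation, so V_dd = 5.8750 (exercise)
Node u (S = 75): continuation = e^(−0.12)·[0.3227·0.0000 + 0.6773·0.0000] = 0.0000; exercise value = 0.0000 ≤ continuation, so V_u = 0.0000
Node d (S = 47.5): continuation = e^(−0.12)·[0.3227·0.0000 + 0.6773·5.8750] = 3.5291; exercise value = 3.5000 ≤ continuation, so V_d = 3.5291
Node 0 (S = 50): continuation = e^(−0.12)·[0.3227·0.0000 + 0.6773·3.5291] = 2.1199; exercise value = 1.0000 ≤ continuation, so V_0 = 2.1199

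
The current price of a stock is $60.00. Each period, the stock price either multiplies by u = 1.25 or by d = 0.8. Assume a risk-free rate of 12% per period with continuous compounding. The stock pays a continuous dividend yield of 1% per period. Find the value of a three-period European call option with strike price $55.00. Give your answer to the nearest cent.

Per-period risk-free factor R = e^0.12 = 1.1275; dividend-adjusted growth = e^(0.12−0.01) = 1.1163.
Risk-neutral probability p = (1.1163 − 0.8)/(1.25 − 0.8) = 0.3163/0.4500 = 0.7028
Terminal stock prices: S_uuu = 117.2, S_uud = 75, S_udd = 48, S_ddd = 30.72
Terminal payoffs (S − K): max(62.19, 0) = 62.19, max(20, 0) = 20, max(-7, 0) = 0, max(-24.28, 0) = 0
Node uu (S = 93.75): V_uu = e^(−0.12)·[0.7028·62.1875 + 0.2972·20.0000] = 44.0365
Node ud (S = 60): V_ud = e^(−0.12)·[0.7028·20.0000 + 0.2972·0.0000] = 12.4673
Node dd (S = 38.4): V_dd = e^(−0.12)·[0.7028·0.0000 + 0.2972·0.0000] = 0.0000
Node u (S = 75): V_u = e^(−0.12)·[0.7028·44.0365 + 0.2972·12.4673] = 30.7366
Node d (S = 48): V_d = e^(−0.12)·[0.7028·12.4673 + 0.2972·0.0000] = 7.7716
Node 0 (S = 60): V_0 = e^(−0.12)·[0.7028·30.7366 + 0.2972·7.7716] = 21.2083

$21.21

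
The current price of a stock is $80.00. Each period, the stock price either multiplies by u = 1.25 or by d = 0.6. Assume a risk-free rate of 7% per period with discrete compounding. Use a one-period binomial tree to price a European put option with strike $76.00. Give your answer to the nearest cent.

Risk-neutral probability p = (1 + 0.07 − 0.6)/(1.25 − 0.6) = 0.4700/0.6500 = 0.7231
Terminal stock prices: S_u = 100, S_d = 48
Terminal payoffs (K − S): max(-24, 0) = 0, max(28, 0) = 28
Node 0 (S = 80): V_0 = 1/1.07·[0.7231·0.0000 + 0.2769·28.0000] = 7.2466

$7.25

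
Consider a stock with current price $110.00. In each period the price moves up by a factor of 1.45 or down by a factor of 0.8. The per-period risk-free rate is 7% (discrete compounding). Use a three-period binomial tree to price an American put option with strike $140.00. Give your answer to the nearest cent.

$32.81

Risk-neutral probability p = (1 + 0.07 − 0.8)/(1.45 − 0.8) = 0.2700/0.6500 = 0.4154
Terminal stock prices: S_uuu = 335.3, S_uud = 185, S_udd = 102.1, S_ddd = 56.32
Terminal payoffs (K − S): max(-195.3, 0) = 0, max(-45.02, 0) = 0, max(37.92, 0) = 37.92, max(83.68, 0) = 83.68
Node uu (S = 231.3): continuation = 1/1.07·[0.4154·0.0000 + 0.5846·0.0000] = 0.0000; exercise value = 0.0000 ≤ continuation, so V_uu = 0.0000
Node ud (S = 127.6): continuation = 1/1.07·[0.4154·0.0000 + 0.5846·37.9200] = 20.7183; exercise value = 12.4000 ≤ continuation, so V_ud = 20.7183
Node dd (S = 70.4): continuation = 1/1.07·[0.4154·37.9200 + 0.5846·83.6800] = 60.4411; exercise value = 69.6000 > continuation, so V_dd = 69.6000 (exercise)
Node u (S = 159.5): continuation = 1/1.07·[0.4154·0.0000 + 0.5846·20.7183] = 11.3199; exercise value = 0.0000 ≤ continuation, so V_u = 11.3199
Node d (S = 88): continuation = 1/1.07·[0.4154·20.7183 + 0.5846·69.6000] = 46.0704; exercise value = 52.0000 > continuation, so V_d = 52.0000 (exercise)
Node 0 (S = 110): continuation = 1/1.07·[0.4154·11.3199 + 0.5846·52.0000] = 32.8057; exercise value = 30.0000 ≤ continuation, so V_0 = 32.8057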